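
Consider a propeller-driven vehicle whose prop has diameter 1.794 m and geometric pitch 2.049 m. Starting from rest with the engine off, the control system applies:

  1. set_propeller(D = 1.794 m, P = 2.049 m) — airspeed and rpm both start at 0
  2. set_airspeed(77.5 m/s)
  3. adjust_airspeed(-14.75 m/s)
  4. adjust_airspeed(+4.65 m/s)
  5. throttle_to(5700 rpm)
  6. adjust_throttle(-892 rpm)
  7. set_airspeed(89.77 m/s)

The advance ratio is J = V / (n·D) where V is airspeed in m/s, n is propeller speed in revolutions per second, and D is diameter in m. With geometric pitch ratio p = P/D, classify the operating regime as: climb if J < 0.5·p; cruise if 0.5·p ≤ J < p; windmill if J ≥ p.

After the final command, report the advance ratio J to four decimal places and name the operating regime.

J = 0.6244, regime = cruise

set_propeller: D = 1.794 m, P = 2.049 m (p = P/D = 1.142140); state ← (V=0, rpm=0)
set_airspeed(77.5): V ← 77.5 m/s
adjust_airspeed(-14.75): V ← 77.5 -14.75 = 62.75 m/s
adjust_airspeed(+4.65): V ← 62.75 +4.65 = 67.4 m/s
throttle_to(5700): rpm ← 5700
adjust_throttle(-892): rpm ← 5700 -892 = 4808
set_airspeed(89.77): V ← 89.77 m/s
final state: V = 89.77 m/s, rpm = 4808 → n = rpm/60 = 80.133333 rev/s
J = V / (n·D) = 89.77 / (80.133333 × 1.794) = 0.624447
regime bands: climb J<0.5711 | cruise [0.5711, 1.1421) | windmill J≥1.1421
J = 0.6244 → cruise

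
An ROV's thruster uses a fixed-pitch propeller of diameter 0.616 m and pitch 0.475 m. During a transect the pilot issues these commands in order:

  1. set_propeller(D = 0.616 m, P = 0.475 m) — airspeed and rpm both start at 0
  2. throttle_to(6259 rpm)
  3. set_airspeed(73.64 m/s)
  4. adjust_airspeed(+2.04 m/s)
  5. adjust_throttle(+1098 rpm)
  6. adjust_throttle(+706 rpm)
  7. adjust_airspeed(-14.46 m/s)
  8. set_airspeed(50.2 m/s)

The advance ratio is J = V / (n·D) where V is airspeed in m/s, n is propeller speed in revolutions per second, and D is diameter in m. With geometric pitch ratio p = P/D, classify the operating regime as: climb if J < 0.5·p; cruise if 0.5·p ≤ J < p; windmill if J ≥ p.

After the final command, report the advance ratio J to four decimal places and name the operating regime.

set_propeller: D = 0.616 m, P = 0.475 m (p = P/D = 0.771104); state ← (V=0, rpm=0)
throttle_to(6259): rpm ← 6259
set_airspeed(73.64): V ← 73.64 m/s
adjust_airspeed(+2.04): V ← 73.64 +2.04 = 75.68 m/s
adjust_throttle(+1098): rpm ← 6259 +1098 = 7357
adjust_throttle(+706): rpm ← 7357 +706 = 8063
adjust_airspeed(-14.46): V ← 75.68 -14.46 = 61.22 m/s
set_airspeed(50.2): V ← 50.2 m/s
final state: V = 50.2 m/s, rpm = 8063 → n = rpm/60 = 134.383333 rev/s
J = V / (n·D) = 50.2 / (134.383333 × 0.616) = 0.606426
regime bands: climb J<0.3856 | cruise [0.3856, 0.7711) | windmill J≥0.7711
J = 0.6064 → cruise

J = 0.6064, regime = cruise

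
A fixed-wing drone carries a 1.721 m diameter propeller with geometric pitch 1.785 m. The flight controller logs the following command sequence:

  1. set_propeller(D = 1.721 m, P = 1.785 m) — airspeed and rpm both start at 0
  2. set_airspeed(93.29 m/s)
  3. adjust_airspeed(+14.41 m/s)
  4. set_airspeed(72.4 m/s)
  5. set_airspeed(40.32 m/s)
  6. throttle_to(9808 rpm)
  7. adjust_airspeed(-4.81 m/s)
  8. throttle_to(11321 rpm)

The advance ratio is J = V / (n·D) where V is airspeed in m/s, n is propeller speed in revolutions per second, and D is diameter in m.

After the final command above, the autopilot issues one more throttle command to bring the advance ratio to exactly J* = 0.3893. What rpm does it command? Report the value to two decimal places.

set_propeller: D = 1.721 m, P = 1.785 m (p = P/D = 1.037188); state ← (V=0, rpm=0)
set_airspeed(93.29): V ← 93.29 m/s
adjust_airspeed(+14.41): V ← 93.29 +14.41 = 107.7 m/s
set_airspeed(72.4): V ← 72.4 m/s
set_airspeed(40.32): V ← 40.32 m/s
throttle_to(9808): rpm ← 9808
adjust_airspeed(-4.81): V ← 40.32 -4.81 = 35.51 m/s
throttle_to(11321): rpm ← 11321
final state: V = 35.51 m/s, rpm = 11321 → n = rpm/60 = 188.683333 rev/s
target J* = 0.3893; solve J* = V/(n·D) for n: n = V/(J*·D) = 35.51/(0.3893 × 1.721) = 53.001163 rev/s
rpm = 60·n = 3180.069772

rpm = 3180.07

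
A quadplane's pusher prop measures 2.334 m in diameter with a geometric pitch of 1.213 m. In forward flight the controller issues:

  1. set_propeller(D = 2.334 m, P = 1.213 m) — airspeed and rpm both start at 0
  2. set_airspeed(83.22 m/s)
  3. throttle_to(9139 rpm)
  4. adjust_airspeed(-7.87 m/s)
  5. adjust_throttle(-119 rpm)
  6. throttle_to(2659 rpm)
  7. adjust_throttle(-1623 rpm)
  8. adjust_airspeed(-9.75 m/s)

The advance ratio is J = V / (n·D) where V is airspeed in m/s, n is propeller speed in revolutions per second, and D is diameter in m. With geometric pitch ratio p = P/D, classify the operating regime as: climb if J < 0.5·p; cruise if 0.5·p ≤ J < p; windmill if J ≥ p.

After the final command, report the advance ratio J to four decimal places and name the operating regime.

set_propeller: D = 2.334 m, P = 1.213 m (p = P/D = 0.519709); state ← (V=0, rpm=0)
set_airspeed(83.22): V ← 83.22 m/s
throttle_to(9139): rpm ← 9139
adjust_airspeed(-7.87): V ← 83.22 -7.87 = 75.35 m/s
adjust_throttle(-119): rpm ← 9139 -119 = 9020
throttle_to(2659): rpm ← 2659
adjust_throttle(-1623): rpm ← 2659 -1623 = 1036
adjust_airspeed(-9.75): V ← 75.35 -9.75 = 65.6 m/s
final state: V = 65.6 m/s, rpm = 1036 → n = rpm/60 = 17.266667 rev/s
J = V / (n·D) = 65.6 / (17.266667 × 2.334) = 1.627775
regime bands: climb J<0.2599 | cruise [0.2599, 0.5197) | windmill J≥0.5197
J = 1.6278 → windmill

J = 1.6278, regime = windmill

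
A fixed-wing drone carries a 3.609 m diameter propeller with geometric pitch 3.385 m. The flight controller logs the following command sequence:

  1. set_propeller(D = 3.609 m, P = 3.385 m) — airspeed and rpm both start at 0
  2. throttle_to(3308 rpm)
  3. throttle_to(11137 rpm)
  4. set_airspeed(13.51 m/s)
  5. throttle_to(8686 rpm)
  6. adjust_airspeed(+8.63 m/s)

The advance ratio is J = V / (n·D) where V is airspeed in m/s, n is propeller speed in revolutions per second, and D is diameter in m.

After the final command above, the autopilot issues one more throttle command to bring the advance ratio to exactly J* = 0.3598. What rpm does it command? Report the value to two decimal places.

rpm = 1023.01

set_propeller: D = 3.609 m, P = 3.385 m (p = P/D = 0.937933); state ← (V=0, rpm=0)
throttle_to(3308): rpm ← 3308
throttle_to(11137): rpm ← 11137
set_airspeed(13.51): V ← 13.51 m/s
throttle_to(8686): rpm ← 8686
adjust_airspeed(+8.63): V ← 13.51 +8.63 = 22.14 m/s
final state: V = 22.14 m/s, rpm = 8686 → n = rpm/60 = 144.766667 rev/s
target J* = 0.3598; solve J* = V/(n·D) for n: n = V/(J*·D) = 22.14/(0.3598 × 3.609) = 17.050204 rev/s
rpm = 60·n = 1023.012230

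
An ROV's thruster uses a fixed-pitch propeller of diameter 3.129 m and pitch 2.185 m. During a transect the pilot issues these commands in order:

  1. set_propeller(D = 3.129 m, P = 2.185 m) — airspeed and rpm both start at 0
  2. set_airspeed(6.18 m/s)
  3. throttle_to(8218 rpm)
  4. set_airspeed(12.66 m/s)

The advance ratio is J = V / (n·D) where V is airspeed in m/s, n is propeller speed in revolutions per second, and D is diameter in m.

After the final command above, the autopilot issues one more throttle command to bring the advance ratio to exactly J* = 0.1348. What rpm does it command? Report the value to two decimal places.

set_propeller: D = 3.129 m, P = 2.185 m (p = P/D = 0.698306); state ← (V=0, rpm=0)
set_airspeed(6.18): V ← 6.18 m/s
throttle_to(8218): rpm ← 8218
set_airspeed(12.66): V ← 12.66 m/s
final state: V = 12.66 m/s, rpm = 8218 → n = rpm/60 = 136.966667 rev/s
target J* = 0.1348; solve J* = V/(n·D) for n: n = V/(J*·D) = 12.66/(0.1348 × 3.129) = 30.014993 rev/s
rpm = 60·n = 1800.899596

rpm = 1800.90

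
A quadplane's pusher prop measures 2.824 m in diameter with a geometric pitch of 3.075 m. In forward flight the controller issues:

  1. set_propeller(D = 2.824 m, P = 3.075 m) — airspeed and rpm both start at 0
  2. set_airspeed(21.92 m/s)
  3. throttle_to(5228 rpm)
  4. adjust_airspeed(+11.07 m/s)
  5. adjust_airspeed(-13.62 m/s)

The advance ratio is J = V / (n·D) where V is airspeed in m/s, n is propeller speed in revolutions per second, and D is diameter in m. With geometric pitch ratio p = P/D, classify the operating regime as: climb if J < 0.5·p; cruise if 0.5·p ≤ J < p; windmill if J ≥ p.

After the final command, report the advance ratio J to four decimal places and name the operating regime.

set_propeller: D = 2.824 m, P = 3.075 m (p = P/D = 1.088881); state ← (V=0, rpm=0)
set_airspeed(21.92): V ← 21.92 m/s
throttle_to(5228): rpm ← 5228
adjust_airspeed(+11.07): V ← 21.92 +11.07 = 32.99 m/s
adjust_airspeed(-13.62): V ← 32.99 -13.62 = 19.37 m/s
final state: V = 19.37 m/s, rpm = 5228 → n = rpm/60 = 87.133333 rev/s
J = V / (n·D) = 19.37 / (87.133333 × 2.824) = 0.078719
regime bands: climb J<0.5444 | cruise [0.5444, 1.0889) | windmill J≥1.0889
J = 0.0787 → climb

J = 0.0787, regime = climb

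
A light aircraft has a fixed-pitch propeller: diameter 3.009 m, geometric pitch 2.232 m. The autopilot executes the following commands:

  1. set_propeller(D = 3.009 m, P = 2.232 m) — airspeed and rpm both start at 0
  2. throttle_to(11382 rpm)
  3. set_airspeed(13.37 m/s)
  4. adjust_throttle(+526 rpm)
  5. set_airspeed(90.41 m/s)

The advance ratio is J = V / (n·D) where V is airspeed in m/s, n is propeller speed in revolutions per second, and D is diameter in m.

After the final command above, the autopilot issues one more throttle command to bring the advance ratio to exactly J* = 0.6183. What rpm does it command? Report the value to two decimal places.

set_propeller: D = 3.009 m, P = 2.232 m (p = P/D = 0.741775); state ← (V=0, rpm=0)
throttle_to(11382): rpm ← 11382
set_airspeed(13.37): V ← 13.37 m/s
adjust_throttle(+526): rpm ← 11382 +526 = 11908
set_airspeed(90.41): V ← 90.41 m/s
final state: V = 90.41 m/s, rpm = 11908 → n = rpm/60 = 198.466667 rev/s
target J* = 0.6183; solve J* = V/(n·D) for n: n = V/(J*·D) = 90.41/(0.6183 × 3.009) = 48.595386 rev/s
rpm = 60·n = 2915.723152

rpm = 2915.72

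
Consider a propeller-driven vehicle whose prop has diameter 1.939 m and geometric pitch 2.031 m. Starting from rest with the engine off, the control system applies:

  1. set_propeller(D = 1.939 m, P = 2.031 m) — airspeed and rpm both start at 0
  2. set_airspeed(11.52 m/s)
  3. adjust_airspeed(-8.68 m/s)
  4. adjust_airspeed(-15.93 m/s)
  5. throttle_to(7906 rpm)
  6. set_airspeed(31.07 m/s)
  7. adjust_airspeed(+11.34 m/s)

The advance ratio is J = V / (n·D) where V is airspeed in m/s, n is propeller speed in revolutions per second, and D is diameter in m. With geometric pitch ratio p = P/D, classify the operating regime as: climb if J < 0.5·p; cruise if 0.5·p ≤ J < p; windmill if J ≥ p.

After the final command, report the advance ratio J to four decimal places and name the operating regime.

set_propeller: D = 1.939 m, P = 2.031 m (p = P/D = 1.047447); state ← (V=0, rpm=0)
set_airspeed(11.52): V ← 11.52 m/s
adjust_airspeed(-8.68): V ← 11.52 -8.68 = 2.84 m/s
adjust_airspeed(-15.93): V ← 2.84 -15.93 = -13.09 m/s
throttle_to(7906): rpm ← 7906
set_airspeed(31.07): V ← 31.07 m/s
adjust_airspeed(+11.34): V ← 31.07 +11.34 = 42.41 m/s
final state: V = 42.41 m/s, rpm = 7906 → n = rpm/60 = 131.766667 rev/s
J = V / (n·D) = 42.41 / (131.766667 × 1.939) = 0.165991
regime bands: climb J<0.5237 | cruise [0.5237, 1.0474) | windmill J≥1.0474
J = 0.1660 → climb

J = 0.1660, regime = climb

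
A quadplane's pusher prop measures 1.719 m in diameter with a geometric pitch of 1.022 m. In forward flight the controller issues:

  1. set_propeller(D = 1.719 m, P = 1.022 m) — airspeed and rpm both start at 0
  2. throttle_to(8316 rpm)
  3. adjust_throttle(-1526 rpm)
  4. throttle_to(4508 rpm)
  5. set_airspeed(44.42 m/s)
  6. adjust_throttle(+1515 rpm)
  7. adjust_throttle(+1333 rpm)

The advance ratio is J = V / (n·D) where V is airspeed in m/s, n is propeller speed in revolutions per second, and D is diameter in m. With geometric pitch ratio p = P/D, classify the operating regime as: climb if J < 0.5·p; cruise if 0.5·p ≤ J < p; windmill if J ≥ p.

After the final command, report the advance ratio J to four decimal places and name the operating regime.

set_propeller: D = 1.719 m, P = 1.022 m (p = P/D = 0.594532); state ← (V=0, rpm=0)
throttle_to(8316): rpm ← 8316
adjust_throttle(-1526): rpm ← 8316 -1526 = 6790
throttle_to(4508): rpm ← 4508
set_airspeed(44.42): V ← 44.42 m/s
adjust_throttle(+1515): rpm ← 4508 +1515 = 6023
adjust_throttle(+1333): rpm ← 6023 +1333 = 7356
final state: V = 44.42 m/s, rpm = 7356 → n = rpm/60 = 122.600000 rev/s
J = V / (n·D) = 44.42 / (122.600000 × 1.719) = 0.210772
regime bands: climb J<0.2973 | cruise [0.2973, 0.5945) | windmill J≥0.5945
J = 0.2108 → climb

J = 0.2108, regime = climb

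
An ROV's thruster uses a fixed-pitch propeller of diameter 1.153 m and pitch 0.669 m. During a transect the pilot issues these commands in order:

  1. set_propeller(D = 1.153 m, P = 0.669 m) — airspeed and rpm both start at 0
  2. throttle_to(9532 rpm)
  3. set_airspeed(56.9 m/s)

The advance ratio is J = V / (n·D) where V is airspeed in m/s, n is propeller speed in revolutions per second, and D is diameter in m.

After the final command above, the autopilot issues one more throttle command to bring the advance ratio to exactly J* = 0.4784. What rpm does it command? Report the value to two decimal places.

rpm = 6189.32

set_propeller: D = 1.153 m, P = 0.669 m (p = P/D = 0.580225); state ← (V=0, rpm=0)
throttle_to(9532): rpm ← 9532
set_airspeed(56.9): V ← 56.9 m/s
final state: V = 56.9 m/s, rpm = 9532 → n = rpm/60 = 158.866667 rev/s
target J* = 0.4784; solve J* = V/(n·D) for n: n = V/(J*·D) = 56.9/(0.4784 × 1.153) = 103.155357 rev/s
rpm = 60·n = 6189.321444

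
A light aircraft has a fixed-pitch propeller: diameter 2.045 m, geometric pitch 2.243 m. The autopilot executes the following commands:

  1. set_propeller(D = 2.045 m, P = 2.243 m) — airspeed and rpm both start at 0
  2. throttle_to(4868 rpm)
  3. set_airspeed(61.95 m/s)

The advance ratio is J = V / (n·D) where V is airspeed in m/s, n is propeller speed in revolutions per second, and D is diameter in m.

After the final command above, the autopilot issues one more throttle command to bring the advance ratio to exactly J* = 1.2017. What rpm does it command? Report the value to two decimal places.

rpm = 1512.53

set_propeller: D = 2.045 m, P = 2.243 m (p = P/D = 1.096822); state ← (V=0, rpm=0)
throttle_to(4868): rpm ← 4868
set_airspeed(61.95): V ← 61.95 m/s
final state: V = 61.95 m/s, rpm = 4868 → n = rpm/60 = 81.133333 rev/s
target J* = 1.2017; solve J* = V/(n·D) for n: n = V/(J*·D) = 61.95/(1.2017 × 2.045) = 25.208786 rev/s
rpm = 60·n = 1512.527180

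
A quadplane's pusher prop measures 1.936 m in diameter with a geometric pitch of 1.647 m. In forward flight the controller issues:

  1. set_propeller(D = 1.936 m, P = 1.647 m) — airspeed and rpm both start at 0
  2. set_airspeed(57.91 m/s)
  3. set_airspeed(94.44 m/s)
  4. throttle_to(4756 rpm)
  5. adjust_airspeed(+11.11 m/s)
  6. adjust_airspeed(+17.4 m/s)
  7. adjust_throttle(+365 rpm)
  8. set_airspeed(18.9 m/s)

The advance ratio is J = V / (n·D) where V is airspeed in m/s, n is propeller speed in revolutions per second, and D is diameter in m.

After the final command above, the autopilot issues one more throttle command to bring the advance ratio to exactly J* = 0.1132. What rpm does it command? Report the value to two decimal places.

rpm = 5174.42

set_propeller: D = 1.936 m, P = 1.647 m (p = P/D = 0.850723); state ← (V=0, rpm=0)
set_airspeed(57.91): V ← 57.91 m/s
set_airspeed(94.44): V ← 94.44 m/s
throttle_to(4756): rpm ← 4756
adjust_airspeed(+11.11): V ← 94.44 +11.11 = 105.55 m/s
adjust_airspeed(+17.4): V ← 105.55 +17.4 = 122.95 m/s
adjust_throttle(+365): rpm ← 4756 +365 = 5121
set_airspeed(18.9): V ← 18.9 m/s
final state: V = 18.9 m/s, rpm = 5121 → n = rpm/60 = 85.350000 rev/s
target J* = 0.1132; solve J* = V/(n·D) for n: n = V/(J*·D) = 18.9/(0.1132 × 1.936) = 86.240253 rev/s
rpm = 60·n = 5174.415209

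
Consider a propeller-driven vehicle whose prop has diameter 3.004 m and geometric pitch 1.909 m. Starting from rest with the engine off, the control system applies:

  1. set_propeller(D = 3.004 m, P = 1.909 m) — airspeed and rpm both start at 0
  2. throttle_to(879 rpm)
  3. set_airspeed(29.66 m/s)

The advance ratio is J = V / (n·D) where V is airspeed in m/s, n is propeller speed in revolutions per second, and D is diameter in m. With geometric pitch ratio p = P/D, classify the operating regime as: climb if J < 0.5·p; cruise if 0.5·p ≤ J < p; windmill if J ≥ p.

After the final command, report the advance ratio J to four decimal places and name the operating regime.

set_propeller: D = 3.004 m, P = 1.909 m (p = P/D = 0.635486); state ← (V=0, rpm=0)
throttle_to(879): rpm ← 879
set_airspeed(29.66): V ← 29.66 m/s
final state: V = 29.66 m/s, rpm = 879 → n = rpm/60 = 14.650000 rev/s
J = V / (n·D) = 29.66 / (14.650000 × 3.004) = 0.673959
regime bands: climb J<0.3177 | cruise [0.3177, 0.6355) | windmill J≥0.6355
J = 0.6740 → windmill

J = 0.6740, regime = windmill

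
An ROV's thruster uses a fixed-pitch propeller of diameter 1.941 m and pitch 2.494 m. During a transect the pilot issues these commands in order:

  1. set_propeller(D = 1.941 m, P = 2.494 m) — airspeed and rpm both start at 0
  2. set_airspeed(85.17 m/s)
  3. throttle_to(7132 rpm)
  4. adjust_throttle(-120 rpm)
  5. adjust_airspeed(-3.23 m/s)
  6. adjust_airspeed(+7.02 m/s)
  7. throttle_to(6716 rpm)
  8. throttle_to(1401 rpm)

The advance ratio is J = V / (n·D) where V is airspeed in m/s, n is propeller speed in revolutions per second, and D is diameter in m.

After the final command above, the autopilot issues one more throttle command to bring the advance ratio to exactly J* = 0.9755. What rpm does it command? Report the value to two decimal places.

set_propeller: D = 1.941 m, P = 2.494 m (p = P/D = 1.284905); state ← (V=0, rpm=0)
set_airspeed(85.17): V ← 85.17 m/s
throttle_to(7132): rpm ← 7132
adjust_throttle(-120): rpm ← 7132 -120 = 7012
adjust_airspeed(-3.23): V ← 85.17 -3.23 = 81.94 m/s
adjust_airspeed(+7.02): V ← 81.94 +7.02 = 88.96 m/s
throttle_to(6716): rpm ← 6716
throttle_to(1401): rpm ← 1401
final state: V = 88.96 m/s, rpm = 1401 → n = rpm/60 = 23.350000 rev/s
target J* = 0.9755; solve J* = V/(n·D) for n: n = V/(J*·D) = 88.96/(0.9755 × 1.941) = 46.983132 rev/s
rpm = 60·n = 2818.987924

rpm = 2818.99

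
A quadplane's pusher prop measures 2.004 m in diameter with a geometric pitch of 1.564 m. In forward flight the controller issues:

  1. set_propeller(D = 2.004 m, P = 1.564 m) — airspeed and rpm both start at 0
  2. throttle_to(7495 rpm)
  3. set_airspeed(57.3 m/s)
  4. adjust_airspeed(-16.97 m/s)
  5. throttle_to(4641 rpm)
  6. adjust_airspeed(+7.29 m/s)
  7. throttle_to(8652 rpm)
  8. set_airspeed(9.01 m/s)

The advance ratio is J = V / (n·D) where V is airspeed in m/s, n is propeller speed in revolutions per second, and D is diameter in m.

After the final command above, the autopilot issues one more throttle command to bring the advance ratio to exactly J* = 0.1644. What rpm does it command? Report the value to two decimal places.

rpm = 1640.88

set_propeller: D = 2.004 m, P = 1.564 m (p = P/D = 0.780439); state ← (V=0, rpm=0)
throttle_to(7495): rpm ← 7495
set_airspeed(57.3): V ← 57.3 m/s
adjust_airspeed(-16.97): V ← 57.3 -16.97 = 40.33 m/s
throttle_to(4641): rpm ← 4641
adjust_airspeed(+7.29): V ← 40.33 +7.29 = 47.62 m/s
throttle_to(8652): rpm ← 8652
set_airspeed(9.01): V ← 9.01 m/s
final state: V = 9.01 m/s, rpm = 8652 → n = rpm/60 = 144.200000 rev/s
target J* = 0.1644; solve J* = V/(n·D) for n: n = V/(J*·D) = 9.01/(0.1644 × 2.004) = 27.347980 rev/s
rpm = 60·n = 1640.878826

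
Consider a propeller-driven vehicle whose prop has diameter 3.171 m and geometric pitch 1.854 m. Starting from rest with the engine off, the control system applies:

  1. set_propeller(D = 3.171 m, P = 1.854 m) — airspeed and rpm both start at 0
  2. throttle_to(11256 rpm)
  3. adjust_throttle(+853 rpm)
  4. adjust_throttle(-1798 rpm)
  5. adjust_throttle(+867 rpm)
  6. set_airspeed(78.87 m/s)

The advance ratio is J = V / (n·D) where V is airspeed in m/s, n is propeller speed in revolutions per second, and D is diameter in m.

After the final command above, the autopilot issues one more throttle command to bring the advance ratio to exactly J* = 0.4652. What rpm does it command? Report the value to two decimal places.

set_propeller: D = 3.171 m, P = 1.854 m (p = P/D = 0.584674); state ← (V=0, rpm=0)
throttle_to(11256): rpm ← 11256
adjust_throttle(+853): rpm ← 11256 +853 = 12109
adjust_throttle(-1798): rpm ← 12109 -1798 = 10311
adjust_throttle(+867): rpm ← 10311 +867 = 11178
set_airspeed(78.87): V ← 78.87 m/s
final state: V = 78.87 m/s, rpm = 11178 → n = rpm/60 = 186.300000 rev/s
target J* = 0.4652; solve J* = V/(n·D) for n: n = V/(J*·D) = 78.87/(0.4652 × 3.171) = 53.465778 rev/s
rpm = 60·n = 3207.946694

rpm = 3207.95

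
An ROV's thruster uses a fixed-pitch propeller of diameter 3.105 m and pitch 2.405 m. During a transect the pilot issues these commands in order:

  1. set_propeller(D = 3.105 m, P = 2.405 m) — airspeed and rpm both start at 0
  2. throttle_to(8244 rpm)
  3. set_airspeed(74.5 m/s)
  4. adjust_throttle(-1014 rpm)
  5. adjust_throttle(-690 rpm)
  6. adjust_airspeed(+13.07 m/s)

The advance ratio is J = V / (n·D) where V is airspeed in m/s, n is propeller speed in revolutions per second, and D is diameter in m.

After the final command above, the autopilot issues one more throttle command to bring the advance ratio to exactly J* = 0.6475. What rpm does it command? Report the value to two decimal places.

set_propeller: D = 3.105 m, P = 2.405 m (p = P/D = 0.774557); state ← (V=0, rpm=0)
throttle_to(8244): rpm ← 8244
set_airspeed(74.5): V ← 74.5 m/s
adjust_throttle(-1014): rpm ← 8244 -1014 = 7230
adjust_throttle(-690): rpm ← 7230 -690 = 6540
adjust_airspeed(+13.07): V ← 74.5 +13.07 = 87.57 m/s
final state: V = 87.57 m/s, rpm = 6540 → n = rpm/60 = 109.000000 rev/s
target J* = 0.6475; solve J* = V/(n·D) for n: n = V/(J*·D) = 87.57/(0.6475 × 3.105) = 43.556600 rev/s
rpm = 60·n = 2613.396005

rpm = 2613.40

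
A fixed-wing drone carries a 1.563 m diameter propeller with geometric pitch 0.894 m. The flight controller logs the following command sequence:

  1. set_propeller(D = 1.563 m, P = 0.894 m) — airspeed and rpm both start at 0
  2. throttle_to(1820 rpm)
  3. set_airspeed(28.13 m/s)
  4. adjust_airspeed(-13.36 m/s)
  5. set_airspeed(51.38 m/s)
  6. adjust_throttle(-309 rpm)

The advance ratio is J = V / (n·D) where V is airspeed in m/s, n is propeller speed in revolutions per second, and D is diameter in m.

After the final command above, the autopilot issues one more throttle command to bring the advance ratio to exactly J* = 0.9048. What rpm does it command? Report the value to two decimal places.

set_propeller: D = 1.563 m, P = 0.894 m (p = P/D = 0.571977); state ← (V=0, rpm=0)
throttle_to(1820): rpm ← 1820
set_airspeed(28.13): V ← 28.13 m/s
adjust_airspeed(-13.36): V ← 28.13 -13.36 = 14.77 m/s
set_airspeed(51.38): V ← 51.38 m/s
adjust_throttle(-309): rpm ← 1820 -309 = 1511
final state: V = 51.38 m/s, rpm = 1511 → n = rpm/60 = 25.183333 rev/s
target J* = 0.9048; solve J* = V/(n·D) for n: n = V/(J*·D) = 51.38/(0.9048 × 1.563) = 36.331433 rev/s
rpm = 60·n = 2179.885991

rpm = 2179.89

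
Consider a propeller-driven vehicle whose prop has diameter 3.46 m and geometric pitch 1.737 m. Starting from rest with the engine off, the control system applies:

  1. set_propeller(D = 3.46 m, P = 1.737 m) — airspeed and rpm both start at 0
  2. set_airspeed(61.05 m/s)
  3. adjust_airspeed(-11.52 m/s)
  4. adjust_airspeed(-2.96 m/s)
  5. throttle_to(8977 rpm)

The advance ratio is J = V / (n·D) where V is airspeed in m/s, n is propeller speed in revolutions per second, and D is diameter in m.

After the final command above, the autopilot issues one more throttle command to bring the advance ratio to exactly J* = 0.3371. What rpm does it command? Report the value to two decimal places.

rpm = 2395.65

set_propeller: D = 3.46 m, P = 1.737 m (p = P/D = 0.502023); state ← (V=0, rpm=0)
set_airspeed(61.05): V ← 61.05 m/s
adjust_airspeed(-11.52): V ← 61.05 -11.52 = 49.53 m/s
adjust_airspeed(-2.96): V ← 49.53 -2.96 = 46.57 m/s
throttle_to(8977): rpm ← 8977
final state: V = 46.57 m/s, rpm = 8977 → n = rpm/60 = 149.616667 rev/s
target J* = 0.3371; solve J* = V/(n·D) for n: n = V/(J*·D) = 46.57/(0.3371 × 3.46) = 39.927433 rev/s
rpm = 60·n = 2395.645964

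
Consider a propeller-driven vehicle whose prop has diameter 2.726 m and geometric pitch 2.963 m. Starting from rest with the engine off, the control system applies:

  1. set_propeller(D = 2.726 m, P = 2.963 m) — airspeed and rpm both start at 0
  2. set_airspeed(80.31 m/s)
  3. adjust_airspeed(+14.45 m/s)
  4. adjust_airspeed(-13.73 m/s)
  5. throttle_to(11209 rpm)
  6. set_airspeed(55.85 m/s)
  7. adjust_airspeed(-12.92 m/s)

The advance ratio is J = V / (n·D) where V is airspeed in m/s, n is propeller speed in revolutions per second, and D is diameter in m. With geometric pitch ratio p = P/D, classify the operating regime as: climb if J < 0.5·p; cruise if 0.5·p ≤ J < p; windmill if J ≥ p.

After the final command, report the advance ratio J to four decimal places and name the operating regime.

set_propeller: D = 2.726 m, P = 2.963 m (p = P/D = 1.086941); state ← (V=0, rpm=0)
set_airspeed(80.31): V ← 80.31 m/s
adjust_airspeed(+14.45): V ← 80.31 +14.45 = 94.76 m/s
adjust_airspeed(-13.73): V ← 94.76 -13.73 = 81.03 m/s
throttle_to(11209): rpm ← 11209
set_airspeed(55.85): V ← 55.85 m/s
adjust_airspeed(-12.92): V ← 55.85 -12.92 = 42.93 m/s
final state: V = 42.93 m/s, rpm = 11209 → n = rpm/60 = 186.816667 rev/s
J = V / (n·D) = 42.93 / (186.816667 × 2.726) = 0.084298
regime bands: climb J<0.5435 | cruise [0.5435, 1.0869) | windmill J≥1.0869
J = 0.0843 → climb

J = 0.0843, regime = climb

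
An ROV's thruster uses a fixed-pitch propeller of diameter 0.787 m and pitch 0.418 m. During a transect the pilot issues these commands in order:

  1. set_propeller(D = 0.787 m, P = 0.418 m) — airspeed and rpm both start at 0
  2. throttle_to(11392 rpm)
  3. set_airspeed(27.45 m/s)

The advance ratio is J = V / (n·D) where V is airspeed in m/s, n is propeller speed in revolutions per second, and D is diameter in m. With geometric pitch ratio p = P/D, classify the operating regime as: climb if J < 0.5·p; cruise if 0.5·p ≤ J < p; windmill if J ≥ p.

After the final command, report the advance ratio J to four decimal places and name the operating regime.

J = 0.1837, regime = climb

set_propeller: D = 0.787 m, P = 0.418 m (p = P/D = 0.531131); state ← (V=0, rpm=0)
throttle_to(11392): rpm ← 11392
set_airspeed(27.45): V ← 27.45 m/s
final state: V = 27.45 m/s, rpm = 11392 → n = rpm/60 = 189.866667 rev/s
J = V / (n·D) = 27.45 / (189.866667 × 0.787) = 0.183704
regime bands: climb J<0.2656 | cruise [0.2656, 0.5311) | windmill J≥0.5311
J = 0.1837 → climb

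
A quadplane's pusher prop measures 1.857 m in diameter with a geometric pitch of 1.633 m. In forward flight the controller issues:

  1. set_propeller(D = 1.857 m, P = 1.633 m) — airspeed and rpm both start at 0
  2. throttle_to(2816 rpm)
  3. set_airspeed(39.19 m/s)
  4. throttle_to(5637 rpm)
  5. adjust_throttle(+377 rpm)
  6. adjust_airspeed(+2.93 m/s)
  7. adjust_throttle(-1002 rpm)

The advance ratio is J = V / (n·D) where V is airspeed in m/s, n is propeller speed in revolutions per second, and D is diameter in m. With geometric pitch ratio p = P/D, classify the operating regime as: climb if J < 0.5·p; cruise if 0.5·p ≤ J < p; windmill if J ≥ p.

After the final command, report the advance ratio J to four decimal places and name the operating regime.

J = 0.2715, regime = climb

set_propeller: D = 1.857 m, P = 1.633 m (p = P/D = 0.879375); state ← (V=0, rpm=0)
throttle_to(2816): rpm ← 2816
set_airspeed(39.19): V ← 39.19 m/s
throttle_to(5637): rpm ← 5637
adjust_throttle(+377): rpm ← 5637 +377 = 6014
adjust_airspeed(+2.93): V ← 39.19 +2.93 = 42.12 m/s
adjust_throttle(-1002): rpm ← 6014 -1002 = 5012
final state: V = 42.12 m/s, rpm = 5012 → n = rpm/60 = 83.533333 rev/s
J = V / (n·D) = 42.12 / (83.533333 × 1.857) = 0.271529
regime bands: climb J<0.4397 | cruise [0.4397, 0.8794) | windmill J≥0.8794
J = 0.2715 → climb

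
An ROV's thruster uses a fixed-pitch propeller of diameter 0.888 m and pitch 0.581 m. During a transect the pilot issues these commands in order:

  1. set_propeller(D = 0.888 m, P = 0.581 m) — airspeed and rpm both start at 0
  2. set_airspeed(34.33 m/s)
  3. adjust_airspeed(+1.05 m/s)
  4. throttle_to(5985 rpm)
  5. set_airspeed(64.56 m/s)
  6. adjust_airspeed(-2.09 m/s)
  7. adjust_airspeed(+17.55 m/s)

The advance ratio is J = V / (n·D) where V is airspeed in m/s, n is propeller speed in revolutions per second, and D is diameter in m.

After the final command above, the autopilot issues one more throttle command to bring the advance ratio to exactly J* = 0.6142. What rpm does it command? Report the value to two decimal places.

rpm = 8802.93

set_propeller: D = 0.888 m, P = 0.581 m (p = P/D = 0.654279); state ← (V=0, rpm=0)
set_airspeed(34.33): V ← 34.33 m/s
adjust_airspeed(+1.05): V ← 34.33 +1.05 = 35.38 m/s
throttle_to(5985): rpm ← 5985
set_airspeed(64.56): V ← 64.56 m/s
adjust_airspeed(-2.09): V ← 64.56 -2.09 = 62.47 m/s
adjust_airspeed(+17.55): V ← 62.47 +17.55 = 80.02 m/s
final state: V = 80.02 m/s, rpm = 5985 → n = rpm/60 = 99.750000 rev/s
target J* = 0.6142; solve J* = V/(n·D) for n: n = V/(J*·D) = 80.02/(0.6142 × 0.888) = 146.715423 rev/s
rpm = 60·n = 8802.925361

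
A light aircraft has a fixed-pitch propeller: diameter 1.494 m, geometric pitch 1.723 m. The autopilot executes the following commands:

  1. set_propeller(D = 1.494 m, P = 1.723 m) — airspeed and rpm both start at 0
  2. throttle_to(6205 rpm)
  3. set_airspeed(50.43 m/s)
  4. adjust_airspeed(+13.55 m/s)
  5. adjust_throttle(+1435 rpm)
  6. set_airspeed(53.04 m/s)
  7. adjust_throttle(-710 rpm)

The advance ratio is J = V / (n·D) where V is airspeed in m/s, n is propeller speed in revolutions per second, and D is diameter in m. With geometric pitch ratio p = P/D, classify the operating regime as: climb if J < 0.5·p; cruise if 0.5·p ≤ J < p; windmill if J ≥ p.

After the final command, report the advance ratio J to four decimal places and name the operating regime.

set_propeller: D = 1.494 m, P = 1.723 m (p = P/D = 1.153280); state ← (V=0, rpm=0)
throttle_to(6205): rpm ← 6205
set_airspeed(50.43): V ← 50.43 m/s
adjust_airspeed(+13.55): V ← 50.43 +13.55 = 63.98 m/s
adjust_throttle(+1435): rpm ← 6205 +1435 = 7640
set_airspeed(53.04): V ← 53.04 m/s
adjust_throttle(-710): rpm ← 7640 -710 = 6930
final state: V = 53.04 m/s, rpm = 6930 → n = rpm/60 = 115.500000 rev/s
J = V / (n·D) = 53.04 / (115.500000 × 1.494) = 0.307377
regime bands: climb J<0.5766 | cruise [0.5766, 1.1533) | windmill J≥1.1533
J = 0.3074 → climb

J = 0.3074, regime = climb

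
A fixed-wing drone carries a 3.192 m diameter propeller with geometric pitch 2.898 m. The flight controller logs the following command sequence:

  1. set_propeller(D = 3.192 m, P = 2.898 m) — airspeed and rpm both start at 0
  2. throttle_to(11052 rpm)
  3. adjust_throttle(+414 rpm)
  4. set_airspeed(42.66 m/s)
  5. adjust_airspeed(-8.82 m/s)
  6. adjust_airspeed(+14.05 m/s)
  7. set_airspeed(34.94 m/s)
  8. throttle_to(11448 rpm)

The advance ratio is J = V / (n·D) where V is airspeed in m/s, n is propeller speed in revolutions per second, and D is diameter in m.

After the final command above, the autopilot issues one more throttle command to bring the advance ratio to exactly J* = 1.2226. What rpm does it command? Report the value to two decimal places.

rpm = 537.19

set_propeller: D = 3.192 m, P = 2.898 m (p = P/D = 0.907895); state ← (V=0, rpm=0)
throttle_to(11052): rpm ← 11052
adjust_throttle(+414): rpm ← 11052 +414 = 11466
set_airspeed(42.66): V ← 42.66 m/s
adjust_airspeed(-8.82): V ← 42.66 -8.82 = 33.84 m/s
adjust_airspeed(+14.05): V ← 33.84 +14.05 = 47.89 m/s
set_airspeed(34.94): V ← 34.94 m/s
throttle_to(11448): rpm ← 11448
final state: V = 34.94 m/s, rpm = 11448 → n = rpm/60 = 190.800000 rev/s
target J* = 1.2226; solve J* = V/(n·D) for n: n = V/(J*·D) = 34.94/(1.2226 × 3.192) = 8.953145 rev/s
rpm = 60·n = 537.188710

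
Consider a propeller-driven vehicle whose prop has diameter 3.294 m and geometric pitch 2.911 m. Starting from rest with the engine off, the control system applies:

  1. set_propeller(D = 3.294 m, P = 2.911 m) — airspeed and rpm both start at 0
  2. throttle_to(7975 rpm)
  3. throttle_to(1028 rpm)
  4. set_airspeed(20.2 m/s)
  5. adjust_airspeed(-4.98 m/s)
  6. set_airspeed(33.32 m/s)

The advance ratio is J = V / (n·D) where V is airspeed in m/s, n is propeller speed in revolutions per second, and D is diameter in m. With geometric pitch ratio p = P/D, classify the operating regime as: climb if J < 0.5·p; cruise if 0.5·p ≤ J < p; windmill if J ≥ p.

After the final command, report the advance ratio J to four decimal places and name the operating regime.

J = 0.5904, regime = cruise

set_propeller: D = 3.294 m, P = 2.911 m (p = P/D = 0.883728); state ← (V=0, rpm=0)
throttle_to(7975): rpm ← 7975
throttle_to(1028): rpm ← 1028
set_airspeed(20.2): V ← 20.2 m/s
adjust_airspeed(-4.98): V ← 20.2 -4.98 = 15.22 m/s
set_airspeed(33.32): V ← 33.32 m/s
final state: V = 33.32 m/s, rpm = 1028 → n = rpm/60 = 17.133333 rev/s
J = V / (n·D) = 33.32 / (17.133333 × 3.294) = 0.590391
regime bands: climb J<0.4419 | cruise [0.4419, 0.8837) | windmill J≥0.8837
J = 0.5904 → cruise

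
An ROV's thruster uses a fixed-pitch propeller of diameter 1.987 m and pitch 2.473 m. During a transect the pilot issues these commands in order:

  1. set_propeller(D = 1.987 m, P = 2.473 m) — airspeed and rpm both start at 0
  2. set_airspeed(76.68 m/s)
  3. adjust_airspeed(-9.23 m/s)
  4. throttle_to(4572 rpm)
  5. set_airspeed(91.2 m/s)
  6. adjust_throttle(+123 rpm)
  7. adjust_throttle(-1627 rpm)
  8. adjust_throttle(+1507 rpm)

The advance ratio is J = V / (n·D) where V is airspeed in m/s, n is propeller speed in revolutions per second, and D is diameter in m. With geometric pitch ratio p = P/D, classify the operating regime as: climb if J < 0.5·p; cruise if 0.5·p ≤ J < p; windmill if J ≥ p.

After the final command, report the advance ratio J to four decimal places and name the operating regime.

set_propeller: D = 1.987 m, P = 2.473 m (p = P/D = 1.244590); state ← (V=0, rpm=0)
set_airspeed(76.68): V ← 76.68 m/s
adjust_airspeed(-9.23): V ← 76.68 -9.23 = 67.45 m/s
throttle_to(4572): rpm ← 4572
set_airspeed(91.2): V ← 91.2 m/s
adjust_throttle(+123): rpm ← 4572 +123 = 4695
adjust_throttle(-1627): rpm ← 4695 -1627 = 3068
adjust_throttle(+1507): rpm ← 3068 +1507 = 4575
final state: V = 91.2 m/s, rpm = 4575 → n = rpm/60 = 76.250000 rev/s
J = V / (n·D) = 91.2 / (76.250000 × 1.987) = 0.601945
regime bands: climb J<0.6223 | cruise [0.6223, 1.2446) | windmill J≥1.2446
J = 0.6019 → climb

J = 0.6019, regime = climb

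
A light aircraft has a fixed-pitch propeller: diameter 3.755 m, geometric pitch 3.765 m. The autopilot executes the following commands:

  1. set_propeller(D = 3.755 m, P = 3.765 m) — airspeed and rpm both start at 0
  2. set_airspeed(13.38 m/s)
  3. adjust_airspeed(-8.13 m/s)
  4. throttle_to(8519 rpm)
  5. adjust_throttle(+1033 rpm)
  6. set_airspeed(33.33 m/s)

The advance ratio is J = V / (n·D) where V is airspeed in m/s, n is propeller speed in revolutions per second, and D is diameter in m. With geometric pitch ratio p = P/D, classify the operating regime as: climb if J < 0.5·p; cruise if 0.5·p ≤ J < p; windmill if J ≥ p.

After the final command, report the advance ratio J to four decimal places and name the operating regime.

set_propeller: D = 3.755 m, P = 3.765 m (p = P/D = 1.002663); state ← (V=0, rpm=0)
set_airspeed(13.38): V ← 13.38 m/s
adjust_airspeed(-8.13): V ← 13.38 -8.13 = 5.25 m/s
throttle_to(8519): rpm ← 8519
adjust_throttle(+1033): rpm ← 8519 +1033 = 9552
set_airspeed(33.33): V ← 33.33 m/s
final state: V = 33.33 m/s, rpm = 9552 → n = rpm/60 = 159.200000 rev/s
J = V / (n·D) = 33.33 / (159.200000 × 3.755) = 0.055755
regime bands: climb J<0.5013 | cruise [0.5013, 1.0027) | windmill J≥1.0027
J = 0.0558 → climb

J = 0.0558, regime = climb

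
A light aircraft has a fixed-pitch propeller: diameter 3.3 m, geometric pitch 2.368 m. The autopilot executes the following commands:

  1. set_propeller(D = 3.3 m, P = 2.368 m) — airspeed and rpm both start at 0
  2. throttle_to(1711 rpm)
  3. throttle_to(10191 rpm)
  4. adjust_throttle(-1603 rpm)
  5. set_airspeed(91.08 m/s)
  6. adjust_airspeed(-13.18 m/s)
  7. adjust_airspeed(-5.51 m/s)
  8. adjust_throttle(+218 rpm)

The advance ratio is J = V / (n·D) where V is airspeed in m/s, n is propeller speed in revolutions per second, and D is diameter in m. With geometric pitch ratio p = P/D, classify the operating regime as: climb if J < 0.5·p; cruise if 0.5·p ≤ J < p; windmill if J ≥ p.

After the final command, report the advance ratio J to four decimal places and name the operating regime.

set_propeller: D = 3.3 m, P = 2.368 m (p = P/D = 0.717576); state ← (V=0, rpm=0)
throttle_to(1711): rpm ← 1711
throttle_to(10191): rpm ← 10191
adjust_throttle(-1603): rpm ← 10191 -1603 = 8588
set_airspeed(91.08): V ← 91.08 m/s
adjust_airspeed(-13.18): V ← 91.08 -13.18 = 77.9 m/s
adjust_airspeed(-5.51): V ← 77.9 -5.51 = 72.39 m/s
adjust_throttle(+218): rpm ← 8588 +218 = 8806
final state: V = 72.39 m/s, rpm = 8806 → n = rpm/60 = 146.766667 rev/s
J = V / (n·D) = 72.39 / (146.766667 × 3.3) = 0.149464
regime bands: climb J<0.3588 | cruise [0.3588, 0.7176) | windmill J≥0.7176
J = 0.1495 → climb

J = 0.1495, regime = climb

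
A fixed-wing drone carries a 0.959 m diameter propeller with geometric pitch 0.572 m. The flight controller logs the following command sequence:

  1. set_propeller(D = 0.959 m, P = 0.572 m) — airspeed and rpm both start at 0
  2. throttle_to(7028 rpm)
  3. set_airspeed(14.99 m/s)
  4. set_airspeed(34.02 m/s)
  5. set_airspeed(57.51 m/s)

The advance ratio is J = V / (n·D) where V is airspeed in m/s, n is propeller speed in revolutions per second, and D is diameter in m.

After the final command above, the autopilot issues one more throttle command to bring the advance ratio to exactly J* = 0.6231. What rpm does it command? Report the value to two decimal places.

set_propeller: D = 0.959 m, P = 0.572 m (p = P/D = 0.596455); state ← (V=0, rpm=0)
throttle_to(7028): rpm ← 7028
set_airspeed(14.99): V ← 14.99 m/s
set_airspeed(34.02): V ← 34.02 m/s
set_airspeed(57.51): V ← 57.51 m/s
final state: V = 57.51 m/s, rpm = 7028 → n = rpm/60 = 117.133333 rev/s
target J* = 0.6231; solve J* = V/(n·D) for n: n = V/(J*·D) = 57.51/(0.6231 × 0.959) = 96.242525 rev/s
rpm = 60·n = 5774.551508

rpm = 5774.55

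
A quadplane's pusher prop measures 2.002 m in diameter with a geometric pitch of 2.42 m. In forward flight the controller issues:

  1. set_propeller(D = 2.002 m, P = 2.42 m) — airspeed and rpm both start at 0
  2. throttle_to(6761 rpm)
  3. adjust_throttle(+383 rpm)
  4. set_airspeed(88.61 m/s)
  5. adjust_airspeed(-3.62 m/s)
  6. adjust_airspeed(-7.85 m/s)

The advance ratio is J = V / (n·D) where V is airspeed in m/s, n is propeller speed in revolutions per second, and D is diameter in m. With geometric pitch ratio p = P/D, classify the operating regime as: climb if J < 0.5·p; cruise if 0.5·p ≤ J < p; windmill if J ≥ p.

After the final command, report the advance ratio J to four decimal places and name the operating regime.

set_propeller: D = 2.002 m, P = 2.42 m (p = P/D = 1.208791); state ← (V=0, rpm=0)
throttle_to(6761): rpm ← 6761
adjust_throttle(+383): rpm ← 6761 +383 = 7144
set_airspeed(88.61): V ← 88.61 m/s
adjust_airspeed(-3.62): V ← 88.61 -3.62 = 84.99 m/s
adjust_airspeed(-7.85): V ← 84.99 -7.85 = 77.14 m/s
final state: V = 77.14 m/s, rpm = 7144 → n = rpm/60 = 119.066667 rev/s
J = V / (n·D) = 77.14 / (119.066667 × 2.002) = 0.323613
regime bands: climb J<0.6044 | cruise [0.6044, 1.2088) | windmill J≥1.2088
J = 0.3236 → climb

J = 0.3236, regime = climb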